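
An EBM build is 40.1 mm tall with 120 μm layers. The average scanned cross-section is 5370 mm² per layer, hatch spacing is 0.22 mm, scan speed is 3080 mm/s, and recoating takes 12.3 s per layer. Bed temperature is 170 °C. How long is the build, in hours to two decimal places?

Layers = ⌈40.1/0.12⌉ = 335.
Scan path per layer: 5370 / 0.22 → 24409.1 mm.
Scan time per layer: 24409.1 / 3080 → 7.925 s.
Per-layer time: 7.925 + 12.3 → 20.225 s.
335 layers × 20.225 s/layer = 6775.375 s, i.e. 1.88 hours.

1.88 hours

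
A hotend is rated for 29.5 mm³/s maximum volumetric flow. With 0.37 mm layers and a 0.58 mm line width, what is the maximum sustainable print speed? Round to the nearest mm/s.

137 mm/s

Extrusion cross-section: 0.37 × 0.58 → 0.2146 mm².
v_max = Q/A = 29.5/0.2146 = 137.47 mm/s → 137 mm/s.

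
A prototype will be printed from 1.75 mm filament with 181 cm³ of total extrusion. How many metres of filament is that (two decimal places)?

75.25 m

A = π r² = π × 0.875² = 2.4053 mm².
L = 181000 mm³ / 2.4053 mm² = 75250.49 mm, i.e. 75.25 m.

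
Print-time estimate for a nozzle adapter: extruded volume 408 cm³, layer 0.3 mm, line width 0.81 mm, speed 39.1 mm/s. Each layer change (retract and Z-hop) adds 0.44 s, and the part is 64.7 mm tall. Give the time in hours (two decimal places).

Extrusion cross-section = 0.3 × 0.81, so 0.243 mm².
Toolpath length = 408 cm³ / 0.243 mm² = 408000 / 0.243 = 1679012.3 mm.
Extrusion time: 1679012.3 / 39.1 → 42941.5 s.
Number of layers: 64.7 / 0.3 → 216 (rounded up).
Layer-change overhead = 216 × 0.44 = 95.04 s.
Total = 42941.5 + 95.04 = 43036.54 s = 11.95 hours.

11.95 hours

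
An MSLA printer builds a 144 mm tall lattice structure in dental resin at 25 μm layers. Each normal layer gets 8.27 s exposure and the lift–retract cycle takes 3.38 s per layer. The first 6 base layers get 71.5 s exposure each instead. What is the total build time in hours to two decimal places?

18.75 hours

Layer count = ceil(144 / 0.025) = 5760.
Bottom layers: 6 × (71.5 + 3.38) → 449.28 s.
Normal layers = 5754 × (8.27 + 3.38) = 67034.1 s.
Total = 449.28 + 67034.1 = 67483.38 s = 18.75 hours.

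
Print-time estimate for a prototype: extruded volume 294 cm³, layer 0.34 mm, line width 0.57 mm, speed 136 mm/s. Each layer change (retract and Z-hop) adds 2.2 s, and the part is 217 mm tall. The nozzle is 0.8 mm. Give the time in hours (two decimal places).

Extrusion cross-section = 0.34 × 0.57 = 0.1938 mm².
Total extruded path = 294000/0.1938 = 1517027.9 mm.
Extrusion time = 1517027.9 / 136, so 11154.6 s.
Layer count = ceil(217 / 0.34) = 639.
Z-hop total = 639 × 2.2, so 1405.8 s.
Total = 11154.6 + 1405.8 = 12560.4 s = 3.49 hours.

3.49 hours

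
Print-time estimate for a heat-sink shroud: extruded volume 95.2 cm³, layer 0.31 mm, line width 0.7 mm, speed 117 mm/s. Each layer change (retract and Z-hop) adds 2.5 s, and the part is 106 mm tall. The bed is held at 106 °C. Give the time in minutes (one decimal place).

Line area = 0.31 × 0.7, so 0.217 mm².
Total extruded path = 95200/0.217 = 438709.7 mm.
Time extruding: 438709.7 / 117 → 3749.7 s.
Layer count = ceil(106 / 0.31) = 342.
Z-hop total: 342 × 2.5 → 855 s.
Total = 3749.7 + 855 = 4604.7 s = 76.7 minutes.

76.7 minutes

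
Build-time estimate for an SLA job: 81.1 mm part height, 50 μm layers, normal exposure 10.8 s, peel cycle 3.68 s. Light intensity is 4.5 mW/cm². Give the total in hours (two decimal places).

Layer count = ceil(81.1 / 0.05) = 1622.
Cycle time: 10.8 + 3.68 → 14.48 s.
Total = 1622 × 14.48 = 23486.56 s = 6.52 hours.

6.52 hours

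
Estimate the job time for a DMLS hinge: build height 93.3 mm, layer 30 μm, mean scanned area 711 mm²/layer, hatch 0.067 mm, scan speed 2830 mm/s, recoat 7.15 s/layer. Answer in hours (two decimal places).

9.42 hours

Layer count = ceil(93.3 / 0.03) = 3110.
Hatch length per layer = 711 / 0.067, so 10611.9 mm.
Per-layer scan time = 10611.9 / 2830, so 3.7498 s.
Per-layer time: 3.7498 + 7.15 → 10.8998 s.
3110 layers × 10.8998 s/layer = 33898.378 s, i.e. 9.42 hours.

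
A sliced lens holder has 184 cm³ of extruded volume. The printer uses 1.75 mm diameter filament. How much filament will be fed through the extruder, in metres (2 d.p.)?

76.50 m

Cross-section of 1.75 mm filament: π·(1.75/2)² = 2.4053 mm².
L = 184000 mm³ / 2.4053 mm² = 76497.73 mm, i.e. 76.50 m.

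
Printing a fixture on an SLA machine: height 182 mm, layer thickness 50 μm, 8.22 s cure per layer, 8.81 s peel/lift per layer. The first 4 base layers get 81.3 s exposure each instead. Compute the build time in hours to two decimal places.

17.30 hours

Number of layers: 182 / 0.05 → 3640 (rounded up).
Burn-in layers = 4 × (81.3 + 8.81) = 360.44 s.
Remaining layers: 3636 × (8.22 + 8.81) → 61921.08 s.
Sum: 360.44 + 61921.08 = 62281.52 s → 17.30 hours.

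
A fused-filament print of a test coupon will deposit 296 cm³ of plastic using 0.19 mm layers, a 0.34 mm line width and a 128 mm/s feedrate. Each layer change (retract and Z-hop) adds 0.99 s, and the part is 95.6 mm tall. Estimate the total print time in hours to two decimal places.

Extrusion cross-section: 0.19 × 0.34 → 0.0646 mm².
Toolpath length = 296 cm³ / 0.0646 mm² = 296000 / 0.0646 = 4582043.3 mm.
Extrusion time: 4582043.3 / 128 → 35797.2 s.
Layer count = ceil(95.6 / 0.19) = 504.
Non-print overhead = 504 × 0.99, so 498.96 s.
Altogether 35797.2 + 498.96 = 36296.16 s, i.e. 10.08 hours.

10.08 hours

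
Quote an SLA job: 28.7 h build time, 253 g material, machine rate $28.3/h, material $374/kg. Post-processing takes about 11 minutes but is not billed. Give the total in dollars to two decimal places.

$906.83

Time charge = 28.3 × 28.7, so $812.21.
Material charge = 374 × 253/1000, so $94.622.
Job cost: 812.21 + 94.622 = 906.832 ≈ $906.83.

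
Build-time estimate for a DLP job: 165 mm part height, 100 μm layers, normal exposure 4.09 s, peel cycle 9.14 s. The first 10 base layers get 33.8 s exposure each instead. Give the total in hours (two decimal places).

Number of layers: 165 / 0.1 → 1650 (rounded up).
Burn-in layers = 10 × (33.8 + 9.14) = 429.4 s.
Remaining layers: 1640 × (4.09 + 9.14) → 21697.2 s.
Total = 429.4 + 21697.2 = 22126.6 s = 6.15 hours.

6.15 hours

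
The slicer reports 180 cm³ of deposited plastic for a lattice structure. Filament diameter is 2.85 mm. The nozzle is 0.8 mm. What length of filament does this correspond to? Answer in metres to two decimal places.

28.22 m

A = π r² = π × 1.425² = 6.3794 mm².
L = 180000 mm³ / 6.3794 mm² = 28215.82 mm, i.e. 28.22 m.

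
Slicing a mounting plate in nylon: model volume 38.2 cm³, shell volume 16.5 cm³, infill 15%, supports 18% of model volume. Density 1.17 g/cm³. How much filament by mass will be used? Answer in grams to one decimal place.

31.2 g

Volume inside the shell: 38.2 − 16.5 → 21.7 cm³.
Deposited infill = 0.15 × 21.7, so 3.255 cm³.
Support = 0.18 × 38.2 = 6.876 cm³.
Total extruded = 16.5 + 3.255 + 6.876, so 26.631 cm³.
Mass: 26.631 × 1.17 → 31.15827 g.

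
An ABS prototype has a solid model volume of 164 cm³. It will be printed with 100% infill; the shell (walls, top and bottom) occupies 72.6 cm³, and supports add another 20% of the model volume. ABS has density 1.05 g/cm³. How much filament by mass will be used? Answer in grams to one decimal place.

206.6 g

Interior volume = 164 − 72.6 = 91.4 cm³.
Infill volume = 1.00 × 91.4, so 91.4 cm³.
Support = 0.20 × 164 = 32.8 cm³.
Deposited volume = 72.6 + 91.4 + 32.8 = 196.8 cm³.
Mass: 196.8 × 1.05 → 206.64 g.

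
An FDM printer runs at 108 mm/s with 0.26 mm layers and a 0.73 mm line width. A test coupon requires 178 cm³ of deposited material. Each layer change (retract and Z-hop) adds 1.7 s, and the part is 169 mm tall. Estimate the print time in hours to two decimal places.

Line area = 0.26 × 0.73 = 0.1898 mm².
Toolpath length = 178 cm³ / 0.1898 mm² = 178000 / 0.1898 = 937829.3 mm.
Time extruding: 937829.3 / 108 → 8683.6 s.
Layer count = ceil(169 / 0.26) = 650.
Non-print overhead: 650 × 1.7 → 1105 s.
Altogether 8683.6 + 1105 = 9788.6 s, i.e. 2.72 hours.

2.72 hours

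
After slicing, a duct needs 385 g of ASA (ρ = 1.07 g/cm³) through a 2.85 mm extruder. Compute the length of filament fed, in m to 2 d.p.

56.40 m

Volume = 385 g / 1.07 g·cm⁻³ = 359.8131 cm³ = 359813.1 mm³.
Cross-section of 2.85 mm filament: π·(2.85/2)² = 6.3794 mm².
L = V/A = 359813.1/6.3794 = 56402.34 mm → 56.40 m.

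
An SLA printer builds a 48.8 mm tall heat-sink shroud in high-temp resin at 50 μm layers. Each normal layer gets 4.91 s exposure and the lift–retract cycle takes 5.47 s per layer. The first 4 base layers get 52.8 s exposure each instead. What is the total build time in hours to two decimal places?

2.87 hours

Layers = ⌈48.8/0.05⌉ = 976.
Burn-in layers = 4 × (52.8 + 5.47) = 233.08 s.
Regular layers: 972 × (4.91 + 5.47) → 10089.36 s.
Total = 233.08 + 10089.36 = 10322.44 s = 2.87 hours.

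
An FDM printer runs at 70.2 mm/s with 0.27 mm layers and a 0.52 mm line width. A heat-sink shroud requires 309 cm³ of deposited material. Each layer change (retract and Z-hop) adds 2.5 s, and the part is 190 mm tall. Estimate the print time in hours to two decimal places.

9.20 hours

Extrusion cross-section = 0.27 × 0.52 = 0.1404 mm².
Path length: 309000 mm³ / 0.1404 mm² → 2200854.7 mm.
Print-move time = 2200854.7 / 70.2, so 31351.2 s.
Number of layers: 190 / 0.27 → 704 (rounded up).
Layer-change overhead: 704 × 2.5 → 1760 s.
Total = 31351.2 + 1760 = 33111.2 s = 9.20 hours.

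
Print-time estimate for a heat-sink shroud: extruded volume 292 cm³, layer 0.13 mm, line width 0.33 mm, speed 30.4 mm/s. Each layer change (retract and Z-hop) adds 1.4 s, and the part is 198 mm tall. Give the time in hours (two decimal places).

62.79 hours

Bead cross-section: 0.13 × 0.33 → 0.0429 mm².
Toolpath length = 292 cm³ / 0.0429 mm² = 292000 / 0.0429 = 6806526.8 mm.
Time extruding = 6806526.8 / 30.4, so 223898.9 s.
Number of layers: 198 / 0.13 → 1524 (rounded up).
Non-print overhead = 1524 × 1.4 = 2133.6 s.
Total = 223898.9 + 2133.6 = 226032.5 s = 62.79 hours.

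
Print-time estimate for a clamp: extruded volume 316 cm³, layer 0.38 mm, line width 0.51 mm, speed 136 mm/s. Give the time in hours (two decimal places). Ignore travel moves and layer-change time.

Line area = 0.38 × 0.51 = 0.1938 mm².
Path length: 316000 mm³ / 0.1938 mm² → 1630547 mm.
Extrusion time = 1630547 / 136 = 11989.3 s.
In the requested units: 11989.3 s = 3.33 hours.

3.33 hours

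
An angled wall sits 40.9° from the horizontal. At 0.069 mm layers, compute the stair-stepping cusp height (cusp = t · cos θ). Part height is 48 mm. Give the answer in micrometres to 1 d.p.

52.2 μm

h_c = t·cos θ = 0.069 × 0.7559 = 0.052157 mm (52.2 μm).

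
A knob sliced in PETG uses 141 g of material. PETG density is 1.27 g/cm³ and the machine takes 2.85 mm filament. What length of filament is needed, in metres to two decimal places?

Volume = 141 g / 1.27 g·cm⁻³ = 111.0236 cm³ = 111023.6 mm³.
Cross-section of 2.85 mm filament: π·(2.85/2)² = 6.3794 mm².
Length = 111023.6 / 6.3794 = 17403.45 mm = 17.40 m.

17.40 m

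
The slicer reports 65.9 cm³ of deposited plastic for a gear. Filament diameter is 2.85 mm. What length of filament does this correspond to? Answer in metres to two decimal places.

10.33 m

Filament cross-section = π × (2.85/2)² = 6.3794 mm².
L = 65900 mm³ / 6.3794 mm² = 10330.13 mm, i.e. 10.33 m.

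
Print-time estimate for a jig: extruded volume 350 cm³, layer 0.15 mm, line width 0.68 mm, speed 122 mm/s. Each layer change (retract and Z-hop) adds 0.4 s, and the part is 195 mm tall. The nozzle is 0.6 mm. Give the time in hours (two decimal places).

7.96 hours

Bead cross-section = 0.15 × 0.68 = 0.102 mm².
Total extruded path = 350000/0.102 = 3431372.5 mm.
Time extruding = 3431372.5 / 122, so 28126 s.
Layer count = ceil(195 / 0.15) = 1300.
Layer-change overhead: 1300 × 0.4 → 520 s.
Altogether 28126 + 520 = 28646 s, i.e. 7.96 hours.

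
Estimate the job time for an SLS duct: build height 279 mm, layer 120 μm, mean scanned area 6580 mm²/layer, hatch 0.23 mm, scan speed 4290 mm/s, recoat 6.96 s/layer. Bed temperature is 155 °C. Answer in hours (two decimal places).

Layers = ⌈279/0.12⌉ = 2325.
Hatch length per layer: 6580 / 0.23 → 28608.7 mm.
Per-layer scan time = 28608.7 / 4290 = 6.6687 s.
Per-layer time = 6.6687 + 6.96 = 13.6287 s.
2325 layers × 13.6287 s/layer = 31686.7275 s, i.e. 8.80 hours.

8.80 hours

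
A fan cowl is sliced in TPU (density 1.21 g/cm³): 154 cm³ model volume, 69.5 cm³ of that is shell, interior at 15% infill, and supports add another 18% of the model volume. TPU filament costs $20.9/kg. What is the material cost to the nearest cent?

Interior volume = 154 − 69.5, so 84.5 cm³.
Deposited infill = 0.15 × 84.5 = 12.675 cm³.
Support = 0.18 × 154, so 27.72 cm³.
Total extruded: 69.5 + 12.675 + 27.72 → 109.895 cm³.
Mass = 109.895 × 1.21, so 132.97295 g.
At $20.9/kg: 132.97295/1000 × 20.9 = $2.78.

$2.78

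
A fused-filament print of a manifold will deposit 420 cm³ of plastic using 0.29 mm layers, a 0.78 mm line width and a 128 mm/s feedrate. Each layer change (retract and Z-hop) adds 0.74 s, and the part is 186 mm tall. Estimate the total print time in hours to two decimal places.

Line area: 0.29 × 0.78 → 0.2262 mm².
Total extruded path = 420000/0.2262 = 1856763.9 mm.
Print-move time = 1856763.9 / 128 = 14506 s.
Number of layers: 186 / 0.29 → 642 (rounded up).
Z-hop total = 642 × 0.74, so 475.08 s.
Total = 14506 + 475.08 = 14981.08 s = 4.16 hours.

4.16 hours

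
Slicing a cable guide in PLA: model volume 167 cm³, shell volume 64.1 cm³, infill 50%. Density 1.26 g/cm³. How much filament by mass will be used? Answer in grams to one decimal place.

Interior volume: 167 − 64.1 → 102.9 cm³.
Infill volume = 0.50 × 102.9 = 51.45 cm³.
Total printed volume = 64.1 + 51.45 = 115.55 cm³.
Mass = 115.55 × 1.26 = 145.593 g.

145.6 g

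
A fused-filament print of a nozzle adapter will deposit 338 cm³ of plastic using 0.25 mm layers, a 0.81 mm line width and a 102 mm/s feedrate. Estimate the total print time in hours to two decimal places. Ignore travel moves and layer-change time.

Extrusion cross-section = 0.25 × 0.81, so 0.2025 mm².
Total extruded path = 338000/0.2025 = 1669135.8 mm.
Time extruding = 1669135.8 / 102, so 16364.1 s.
16364.1 s = 4.55 hours.

4.55 hours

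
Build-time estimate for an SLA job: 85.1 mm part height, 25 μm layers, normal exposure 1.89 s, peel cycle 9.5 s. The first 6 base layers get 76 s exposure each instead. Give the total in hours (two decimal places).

Layer count = ceil(85.1 / 0.025) = 3404.
Burn-in layers: 6 × (76 + 9.5) → 513 s.
Regular layers = 3398 × (1.89 + 9.5), so 38703.22 s.
Total = 513 + 38703.22 = 39216.22 s = 10.89 hours.

10.89 hours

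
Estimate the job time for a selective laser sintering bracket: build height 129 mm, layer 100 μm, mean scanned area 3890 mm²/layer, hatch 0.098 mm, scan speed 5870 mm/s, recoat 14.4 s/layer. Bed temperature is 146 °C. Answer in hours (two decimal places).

Layers = ⌈129/0.1⌉ = 1290.
Scan path per layer = 3890 / 0.098 = 39693.9 mm.
Laser time per layer = 39693.9 / 5870 = 6.7622 s.
Per-layer time: 6.7622 + 14.4 → 21.1622 s.
Build time = 1290 × 21.1622 = 27299.238 s = 7.58 hours.

7.58 hours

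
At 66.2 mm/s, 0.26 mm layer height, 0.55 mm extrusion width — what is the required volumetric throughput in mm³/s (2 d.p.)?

9.47

A: 0.26 × 0.55 → 0.143 mm².
Volumetric flow = 66.2 × 0.143 = 9.47 mm³/s.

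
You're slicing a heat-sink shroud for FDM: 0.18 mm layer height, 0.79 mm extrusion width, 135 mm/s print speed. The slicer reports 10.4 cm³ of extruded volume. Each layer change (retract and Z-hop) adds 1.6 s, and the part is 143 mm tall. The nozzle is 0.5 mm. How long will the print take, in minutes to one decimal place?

Extrusion cross-section = 0.18 × 0.79, so 0.1422 mm².
Toolpath length = 10.4 cm³ / 0.1422 mm² = 10400 / 0.1422 = 73136.4 mm.
Extrusion time = 73136.4 / 135 = 541.8 s.
Layers = ⌈143/0.18⌉ = 795.
Layer-change overhead = 795 × 1.6, so 1272 s.
Total = 541.8 + 1272 = 1813.8 s = 30.2 minutes.

30.2 minutes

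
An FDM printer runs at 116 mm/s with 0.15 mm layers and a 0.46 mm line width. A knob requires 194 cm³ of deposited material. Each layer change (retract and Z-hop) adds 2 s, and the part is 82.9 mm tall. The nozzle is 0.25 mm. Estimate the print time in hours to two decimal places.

Bead cross-section: 0.15 × 0.46 → 0.069 mm².
Path length: 194000 mm³ / 0.069 mm² → 2811594.2 mm.
Print-move time: 2811594.2 / 116 → 24237.9 s.
Layers = ⌈82.9/0.15⌉ = 553.
Non-print overhead = 553 × 2 = 1106 s.
Altogether 24237.9 + 1106 = 25343.9 s, i.e. 7.04 hours.

7.04 hours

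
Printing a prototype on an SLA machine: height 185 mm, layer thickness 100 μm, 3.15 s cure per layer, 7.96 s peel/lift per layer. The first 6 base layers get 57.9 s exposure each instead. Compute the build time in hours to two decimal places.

Number of layers: 185 / 0.1 → 1850 (rounded up).
Bottom layers = 6 × (57.9 + 7.96), so 395.16 s.
Remaining layers = 1844 × (3.15 + 7.96) = 20486.84 s.
Sum: 395.16 + 20486.84 = 20882 s → 5.80 hours.

5.80 hours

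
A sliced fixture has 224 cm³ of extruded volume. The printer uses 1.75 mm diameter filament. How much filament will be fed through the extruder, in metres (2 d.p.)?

93.13 m

Filament cross-section = π × (1.75/2)² = 2.4053 mm².
Length = 224 cm³ / 2.4053 mm² = 224000 / 2.4053 = 93127.68 mm = 93.13 m.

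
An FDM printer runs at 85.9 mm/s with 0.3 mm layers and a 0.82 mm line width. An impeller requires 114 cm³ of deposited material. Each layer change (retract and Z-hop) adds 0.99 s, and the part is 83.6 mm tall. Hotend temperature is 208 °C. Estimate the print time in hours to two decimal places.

1.58 hours

Line area: 0.3 × 0.82 → 0.246 mm².
Toolpath length = 114 cm³ / 0.246 mm² = 114000 / 0.246 = 463414.6 mm.
Print-move time: 463414.6 / 85.9 → 5394.8 s.
Layer count = ceil(83.6 / 0.3) = 279.
Layer-change overhead = 279 × 0.99, so 276.21 s.
Altogether 5394.8 + 276.21 = 5671.01 s, i.e. 1.58 hours.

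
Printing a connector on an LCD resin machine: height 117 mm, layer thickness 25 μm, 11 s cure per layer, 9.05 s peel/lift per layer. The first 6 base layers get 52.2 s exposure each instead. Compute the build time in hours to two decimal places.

26.13 hours

Layer count = ceil(117 / 0.025) = 4680.
Bottom layers: 6 × (52.2 + 9.05) → 367.5 s.
Remaining layers = 4674 × (11 + 9.05) = 93713.7 s.
Total = 367.5 + 93713.7 = 94081.2 s = 26.13 hours.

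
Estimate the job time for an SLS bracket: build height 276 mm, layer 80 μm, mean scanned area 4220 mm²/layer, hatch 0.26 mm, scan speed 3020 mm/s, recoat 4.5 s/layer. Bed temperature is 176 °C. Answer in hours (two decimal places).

9.46 hours

Layer count = ceil(276 / 0.08) = 3450.
Per-layer scan distance: 4220 / 0.26 → 16230.8 mm.
Scan time per layer = 16230.8 / 3020 = 5.3744 s.
Per-layer time = 5.3744 + 4.5 = 9.8744 s.
Total: 3450 × 9.8744 s = 34066.68 s → 9.46 hours.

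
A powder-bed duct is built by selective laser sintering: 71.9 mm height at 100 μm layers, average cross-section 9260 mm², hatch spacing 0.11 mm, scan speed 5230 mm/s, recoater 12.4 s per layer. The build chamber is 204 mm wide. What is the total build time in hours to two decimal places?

5.69 hours

Number of layers: 71.9 / 0.1 → 719 (rounded up).
Hatch length per layer = 9260 / 0.11 = 84181.8 mm.
Laser time per layer: 84181.8 / 5230 → 16.0959 s.
Per-layer time: 16.0959 + 12.4 → 28.4959 s.
Build time = 719 × 28.4959 = 20488.5521 s = 5.69 hours.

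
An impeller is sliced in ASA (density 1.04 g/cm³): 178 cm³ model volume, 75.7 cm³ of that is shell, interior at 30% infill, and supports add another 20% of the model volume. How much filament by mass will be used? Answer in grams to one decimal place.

Interior volume = 178 − 75.7 = 102.3 cm³.
Infill deposited = 0.30 × 102.3, so 30.69 cm³.
Support = 0.20 × 178, so 35.6 cm³.
Total printed volume = 75.7 + 30.69 + 35.6 = 141.99 cm³.
Mass = 141.99 × 1.04 = 147.6696 g.

147.7 g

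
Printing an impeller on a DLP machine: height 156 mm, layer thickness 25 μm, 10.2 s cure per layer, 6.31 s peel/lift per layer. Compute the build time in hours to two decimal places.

28.62 hours

Number of layers: 156 / 0.025 → 6240 (rounded up).
Per-layer time = 10.2 + 6.31 = 16.51 s.
Total = 6240 × 16.51 = 103022.4 s = 28.62 hours.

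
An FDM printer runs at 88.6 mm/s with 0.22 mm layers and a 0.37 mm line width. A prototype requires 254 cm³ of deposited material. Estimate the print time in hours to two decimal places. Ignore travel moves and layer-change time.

9.78 hours

Bead cross-section: 0.22 × 0.37 → 0.0814 mm².
Total extruded path = 254000/0.0814 = 3120393.1 mm.
Time extruding = 3120393.1 / 88.6 = 35218.9 s.
In the requested units: 35218.9 s = 9.78 hours.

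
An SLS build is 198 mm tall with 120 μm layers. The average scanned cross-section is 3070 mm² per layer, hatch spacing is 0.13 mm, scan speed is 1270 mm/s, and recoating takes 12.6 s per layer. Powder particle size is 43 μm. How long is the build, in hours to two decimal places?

Layer count = ceil(198 / 0.12) = 1650.
Scan path per layer = 3070 / 0.13, so 23615.4 mm.
Laser time per layer = 23615.4 / 1270, so 18.5948 s.
Layer cycle = 18.5948 + 12.6, so 31.1948 s.
1650 layers × 31.1948 s/layer = 51471.42 s, i.e. 14.30 hours.

14.30 hours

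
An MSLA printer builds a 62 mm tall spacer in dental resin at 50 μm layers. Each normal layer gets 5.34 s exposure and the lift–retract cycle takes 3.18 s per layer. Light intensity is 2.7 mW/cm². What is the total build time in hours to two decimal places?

Number of layers: 62 / 0.05 → 1240 (rounded up).
Cycle time: 5.34 + 3.18 → 8.52 s.
Build time: 1240 × 8.52 s = 10564.8 s, i.e. 2.93 hours.

2.93 hours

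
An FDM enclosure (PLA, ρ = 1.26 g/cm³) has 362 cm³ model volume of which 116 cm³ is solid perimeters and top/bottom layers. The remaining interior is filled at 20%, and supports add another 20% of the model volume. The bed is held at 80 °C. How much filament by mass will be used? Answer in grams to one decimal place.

299.4 g

Volume inside the shell = 362 − 116 = 246 cm³.
Infill deposited = 0.20 × 246 = 49.2 cm³.
Support = 0.20 × 362 = 72.4 cm³.
Total printed volume = 116 + 49.2 + 72.4 = 237.6 cm³.
Mass = 237.6 × 1.26, so 299.376 g.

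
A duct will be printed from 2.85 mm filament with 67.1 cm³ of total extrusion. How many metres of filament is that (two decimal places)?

Filament cross-section = π × (2.85/2)² = 6.3794 mm².
L = 67100 mm³ / 6.3794 mm² = 10518.23 mm, i.e. 10.52 m.

10.52 m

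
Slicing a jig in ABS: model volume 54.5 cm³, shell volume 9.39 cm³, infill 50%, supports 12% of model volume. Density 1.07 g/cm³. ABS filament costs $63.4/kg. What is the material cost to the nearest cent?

$2.61

Interior volume: 54.5 − 9.39 → 45.11 cm³.
Infill volume = 0.50 × 45.11, so 22.555 cm³.
Support = 0.12 × 54.5 = 6.54 cm³.
Total printed volume = 9.39 + 22.555 + 6.54, so 38.485 cm³.
Mass = 38.485 × 1.07, so 41.17895 g.
At $63.4/kg: 41.17895/1000 × 63.4 = $2.61.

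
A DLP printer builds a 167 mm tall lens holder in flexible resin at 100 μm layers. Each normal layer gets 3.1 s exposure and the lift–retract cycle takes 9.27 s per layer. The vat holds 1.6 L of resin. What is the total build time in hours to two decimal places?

Layers = ⌈167/0.1⌉ = 1670.
Per-layer time: 3.1 + 9.27 → 12.37 s.
Total = 1670 × 12.37 = 20657.9 s = 5.74 hours.

5.74 hours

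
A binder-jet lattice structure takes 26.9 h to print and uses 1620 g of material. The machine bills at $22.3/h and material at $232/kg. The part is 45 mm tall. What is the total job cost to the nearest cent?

Time charge: 22.3 × 26.9 → $599.87.
Material charge = 232 × 1620/1000 = $375.84.
Job cost: 599.87 + 375.84 = $975.71.

$975.71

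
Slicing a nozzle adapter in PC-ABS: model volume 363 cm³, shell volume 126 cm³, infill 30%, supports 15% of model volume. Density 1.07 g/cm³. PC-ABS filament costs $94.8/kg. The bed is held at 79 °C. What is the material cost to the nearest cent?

Interior volume = 363 − 126, so 237 cm³.
Deposited infill = 0.30 × 237, so 71.1 cm³.
Support = 0.15 × 363 = 54.45 cm³.
Total extruded = 126 + 71.1 + 54.45, so 251.55 cm³.
Mass: 251.55 × 1.07 → 269.1585 g.
Cost = 269.1585 g / 1000 × $94.8/kg = $25.52.

$25.52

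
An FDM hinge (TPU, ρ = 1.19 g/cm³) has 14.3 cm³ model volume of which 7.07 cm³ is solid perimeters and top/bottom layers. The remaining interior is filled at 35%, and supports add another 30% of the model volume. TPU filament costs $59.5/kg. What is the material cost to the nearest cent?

Infill region: 14.3 − 7.07 → 7.23 cm³.
Deposited infill = 0.35 × 7.23, so 2.5305 cm³.
Support: 0.30 × 14.3 → 4.29 cm³.
Total printed volume = 7.07 + 2.5305 + 4.29, so 13.8905 cm³.
Mass = 13.8905 × 1.19, so 16.529695 g.
Cost = 16.529695 g / 1000 × $59.5/kg = $0.98.

$0.98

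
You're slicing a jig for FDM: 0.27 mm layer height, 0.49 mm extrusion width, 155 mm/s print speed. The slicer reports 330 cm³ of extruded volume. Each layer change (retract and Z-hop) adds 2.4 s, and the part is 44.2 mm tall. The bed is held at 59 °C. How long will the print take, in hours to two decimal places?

Line area = 0.27 × 0.49, so 0.1323 mm².
Toolpath length = 330 cm³ / 0.1323 mm² = 330000 / 0.1323 = 2494331.1 mm.
Extrusion time: 2494331.1 / 155 → 16092.5 s.
Layers = ⌈44.2/0.27⌉ = 164.
Z-hop total = 164 × 2.4, so 393.6 s.
Altogether 16092.5 + 393.6 = 16486.1 s, i.e. 4.58 hours.

4.58 hours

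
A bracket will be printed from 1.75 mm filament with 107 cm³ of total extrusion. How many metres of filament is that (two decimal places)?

Cross-section of 1.75 mm filament: π·(1.75/2)² = 2.4053 mm².
Length = 107 cm³ / 2.4053 mm² = 107000 / 2.4053 = 44485.1 mm = 44.49 m.

44.49 m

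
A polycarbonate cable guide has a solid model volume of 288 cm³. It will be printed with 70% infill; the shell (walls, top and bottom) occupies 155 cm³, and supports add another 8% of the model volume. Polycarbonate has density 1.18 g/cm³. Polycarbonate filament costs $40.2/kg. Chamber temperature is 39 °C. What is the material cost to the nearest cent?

Volume inside the shell = 288 − 155, so 133 cm³.
Infill deposited = 0.70 × 133 = 93.1 cm³.
Support: 0.08 × 288 → 23.04 cm³.
Total printed volume: 155 + 93.1 + 23.04 → 271.14 cm³.
Mass = 271.14 × 1.18 = 319.9452 g.
Cost = 319.9452 g / 1000 × $40.2/kg = $12.86.

$12.86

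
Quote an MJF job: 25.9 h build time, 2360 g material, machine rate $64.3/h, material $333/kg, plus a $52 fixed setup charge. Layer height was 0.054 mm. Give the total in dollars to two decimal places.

Machine-time cost = 64.3 × 25.9, so $1665.37.
Feedstock cost = 333 × 2360/1000 = $785.88.
Total = 1665.37 + 785.88 + 52 = $2503.25.

$2503.25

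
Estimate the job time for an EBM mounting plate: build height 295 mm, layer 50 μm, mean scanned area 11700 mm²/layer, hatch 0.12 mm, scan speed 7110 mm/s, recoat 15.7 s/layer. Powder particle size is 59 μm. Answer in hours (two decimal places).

48.20 hours

Layers = ⌈295/0.05⌉ = 5900.
Hatch length per layer = 11700 / 0.12, so 97500 mm.
Per-layer scan time: 97500 / 7110 → 13.7131 s.
Time per layer = 13.7131 + 15.7 = 29.4131 s.
Total: 5900 × 29.4131 s = 173537.29 s → 48.20 hours.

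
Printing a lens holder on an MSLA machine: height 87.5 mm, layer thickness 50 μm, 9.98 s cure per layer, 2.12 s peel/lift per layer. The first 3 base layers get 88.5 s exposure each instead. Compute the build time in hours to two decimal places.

5.95 hours

Layers = ⌈87.5/0.05⌉ = 1750.
Burn-in layers: 3 × (88.5 + 2.12) → 271.86 s.
Regular layers = 1747 × (9.98 + 2.12), so 21138.7 s.
Sum: 271.86 + 21138.7 = 21410.56 s → 5.95 hours.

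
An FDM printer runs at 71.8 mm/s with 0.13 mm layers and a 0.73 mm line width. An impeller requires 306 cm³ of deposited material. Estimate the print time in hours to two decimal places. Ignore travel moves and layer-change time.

12.47 hours

Extrusion cross-section: 0.13 × 0.73 → 0.0949 mm².
Toolpath length = 306 cm³ / 0.0949 mm² = 306000 / 0.0949 = 3224446.8 mm.
Extrusion time = 3224446.8 / 71.8, so 44908.7 s.
44908.7 s = 12.47 hours.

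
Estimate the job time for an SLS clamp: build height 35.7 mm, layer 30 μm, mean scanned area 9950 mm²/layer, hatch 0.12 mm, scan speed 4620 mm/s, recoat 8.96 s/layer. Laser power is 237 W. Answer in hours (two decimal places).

8.89 hours

Layer count = ceil(35.7 / 0.03) = 1190.
Per-layer scan distance: 9950 / 0.12 → 82916.7 mm.
Laser time per layer = 82916.7 / 4620, so 17.9473 s.
Layer cycle: 17.9473 + 8.96 → 26.9073 s.
1190 layers × 26.9073 s/layer = 32019.687 s, i.e. 8.89 hours.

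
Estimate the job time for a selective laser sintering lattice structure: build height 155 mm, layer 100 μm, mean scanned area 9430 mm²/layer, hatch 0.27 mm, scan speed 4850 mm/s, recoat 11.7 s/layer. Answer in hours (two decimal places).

Layer count = ceil(155 / 0.1) = 1550.
Scan path per layer = 9430 / 0.27, so 34925.9 mm.
Laser time per layer: 34925.9 / 4850 → 7.2012 s.
Time per layer: 7.2012 + 11.7 → 18.9012 s.
Build time = 1550 × 18.9012 = 29296.86 s = 8.14 hours.

8.14 hours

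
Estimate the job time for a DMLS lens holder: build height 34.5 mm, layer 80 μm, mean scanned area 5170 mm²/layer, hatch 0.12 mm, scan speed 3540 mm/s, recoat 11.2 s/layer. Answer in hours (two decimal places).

2.80 hours

Layers = ⌈34.5/0.08⌉ = 432.
Scan path per layer: 5170 / 0.12 → 43083.3 mm.
Per-layer scan time: 43083.3 / 3540 → 12.1704 s.
Time per layer = 12.1704 + 11.2, so 23.3704 s.
Total: 432 × 23.3704 s = 10096.0128 s → 2.80 hours.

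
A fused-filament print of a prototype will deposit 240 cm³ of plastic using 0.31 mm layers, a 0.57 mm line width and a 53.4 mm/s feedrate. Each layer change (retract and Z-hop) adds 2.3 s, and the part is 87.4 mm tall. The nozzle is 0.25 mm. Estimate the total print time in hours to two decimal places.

7.25 hours

Extrusion cross-section: 0.31 × 0.57 → 0.1767 mm².
Toolpath length = 240 cm³ / 0.1767 mm² = 240000 / 0.1767 = 1358234.3 mm.
Print-move time = 1358234.3 / 53.4, so 25435.1 s.
Number of layers: 87.4 / 0.31 → 282 (rounded up).
Z-hop total: 282 × 2.3 → 648.6 s.
Total = 25435.1 + 648.6 = 26083.7 s = 7.25 hours.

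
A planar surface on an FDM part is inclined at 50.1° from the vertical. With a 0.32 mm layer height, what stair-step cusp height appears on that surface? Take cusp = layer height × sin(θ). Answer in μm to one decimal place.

h_c = t·sin θ = 0.32 × 0.7672 = 0.245504 mm (245.5 μm).

245.5 μm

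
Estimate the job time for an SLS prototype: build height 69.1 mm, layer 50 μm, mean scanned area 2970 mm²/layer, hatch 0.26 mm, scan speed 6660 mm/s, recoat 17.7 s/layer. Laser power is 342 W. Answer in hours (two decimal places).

7.45 hours

Layers = ⌈69.1/0.05⌉ = 1382.
Scan path per layer = 2970 / 0.26, so 11423.1 mm.
Laser time per layer: 11423.1 / 6660 → 1.7152 s.
Per-layer time: 1.7152 + 17.7 → 19.4152 s.
Build time = 1382 × 19.4152 = 26831.8064 s = 7.45 hours.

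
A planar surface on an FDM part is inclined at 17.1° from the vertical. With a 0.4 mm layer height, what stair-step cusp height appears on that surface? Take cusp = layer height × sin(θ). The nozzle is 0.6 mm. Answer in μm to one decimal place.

117.6 μm

h_c = t·sin θ = 0.4 × 0.2940 = 0.1176 mm (117.6 μm).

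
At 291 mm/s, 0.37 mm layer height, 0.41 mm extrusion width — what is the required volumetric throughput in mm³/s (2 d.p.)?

44.14

A = 0.37 × 0.41, so 0.1517 mm².
Volumetric flow = 291 × 0.1517 = 44.14 mm³/s.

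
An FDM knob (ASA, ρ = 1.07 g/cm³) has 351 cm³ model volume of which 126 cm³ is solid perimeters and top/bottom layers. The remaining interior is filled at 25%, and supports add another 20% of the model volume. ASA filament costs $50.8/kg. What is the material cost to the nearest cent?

Volume inside the shell = 351 − 126 = 225 cm³.
Infill volume = 0.25 × 225 = 56.25 cm³.
Support = 0.20 × 351 = 70.2 cm³.
Total printed volume = 126 + 56.25 + 70.2 = 252.45 cm³.
Mass: 252.45 × 1.07 → 270.1215 g.
At $50.8/kg: 270.1215/1000 × 50.8 = $13.72.

$13.72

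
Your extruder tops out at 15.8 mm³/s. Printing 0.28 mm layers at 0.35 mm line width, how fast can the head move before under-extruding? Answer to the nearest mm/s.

161 mm/s

Extrusion cross-section = 0.28 × 0.35 = 0.098 mm².
Max speed = 15.8 / 0.098 = 161.22 ≈ 161 mm/s.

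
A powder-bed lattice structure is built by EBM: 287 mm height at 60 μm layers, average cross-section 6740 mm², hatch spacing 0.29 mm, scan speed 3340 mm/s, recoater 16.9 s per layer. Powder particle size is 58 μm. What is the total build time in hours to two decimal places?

Layers = ⌈287/0.06⌉ = 4784.
Scan path per layer = 6740 / 0.29 = 23241.4 mm.
Beam time per layer: 23241.4 / 3340 → 6.9585 s.
Layer cycle: 6.9585 + 16.9 → 23.8585 s.
4784 layers × 23.8585 s/layer = 114139.064 s, i.e. 31.71 hours.

31.71 hours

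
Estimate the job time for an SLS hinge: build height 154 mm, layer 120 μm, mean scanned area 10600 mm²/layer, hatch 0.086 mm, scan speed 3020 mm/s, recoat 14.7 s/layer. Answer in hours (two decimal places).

Layer count = ceil(154 / 0.12) = 1284.
Per-layer scan distance = 10600 / 0.086, so 123255.8 mm.
Per-layer scan time: 123255.8 / 3020 → 40.8132 s.
Time per layer = 40.8132 + 14.7 = 55.5132 s.
Build time = 1284 × 55.5132 = 71278.9488 s = 19.80 hours.

19.80 hours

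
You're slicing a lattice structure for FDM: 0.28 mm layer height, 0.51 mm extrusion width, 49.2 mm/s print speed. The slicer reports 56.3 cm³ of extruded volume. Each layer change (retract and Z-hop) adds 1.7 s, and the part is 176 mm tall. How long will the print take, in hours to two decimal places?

2.52 hours

Extrusion cross-section: 0.28 × 0.51 → 0.1428 mm².
Path length: 56300 mm³ / 0.1428 mm² → 394257.7 mm.
Time extruding = 394257.7 / 49.2, so 8013.4 s.
Layer count = ceil(176 / 0.28) = 629.
Layer-change overhead = 629 × 1.7, so 1069.3 s.
Total = 8013.4 + 1069.3 = 9082.7 s = 2.52 hours.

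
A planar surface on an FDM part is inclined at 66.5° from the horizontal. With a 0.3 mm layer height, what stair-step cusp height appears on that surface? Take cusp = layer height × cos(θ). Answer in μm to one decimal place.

cos(66.5°) = 0.3987, so cusp = 0.3 × 0.3987 = 0.11961 mm → 119.6 μm.

119.6 μm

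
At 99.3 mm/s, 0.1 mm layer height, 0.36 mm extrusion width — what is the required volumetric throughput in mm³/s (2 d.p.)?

A = 0.1 × 0.36, so 0.036 mm².
Volumetric flow = 99.3 × 0.036 = 3.57 mm³/s.

3.57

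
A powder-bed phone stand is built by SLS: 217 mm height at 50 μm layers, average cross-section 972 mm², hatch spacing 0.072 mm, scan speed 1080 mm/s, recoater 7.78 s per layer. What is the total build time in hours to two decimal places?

Layer count = ceil(217 / 0.05) = 4340.
Per-layer scan distance: 972 / 0.072 → 13500 mm.
Laser time per layer: 13500 / 1080 → 12.5 s.
Per-layer time = 12.5 + 7.78, so 20.28 s.
4340 layers × 20.28 s/layer = 88015.2 s, i.e. 24.45 hours.

24.45 hours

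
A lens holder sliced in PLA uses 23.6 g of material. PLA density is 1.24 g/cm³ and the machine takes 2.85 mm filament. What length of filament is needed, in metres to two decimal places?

Extruded volume: 23.6/1.24 = 19.0323 cm³ (19032.3 mm³).
Filament cross-section = π × (2.85/2)² = 6.3794 mm².
Length = 19032.3 / 6.3794 = 2983.4 mm = 2.98 m.

2.98 m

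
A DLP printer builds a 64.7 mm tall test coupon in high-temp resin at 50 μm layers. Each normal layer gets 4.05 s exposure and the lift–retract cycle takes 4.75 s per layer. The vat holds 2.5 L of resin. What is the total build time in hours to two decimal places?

3.16 hours

Layer count = ceil(64.7 / 0.05) = 1294.
Each layer takes = 4.05 + 4.75, so 8.8 s.
Build time: 1294 × 8.8 s = 11387.2 s, i.e. 3.16 hours.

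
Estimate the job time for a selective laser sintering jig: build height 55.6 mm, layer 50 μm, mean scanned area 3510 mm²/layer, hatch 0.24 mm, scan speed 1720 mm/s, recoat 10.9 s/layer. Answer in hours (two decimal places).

Layers = ⌈55.6/0.05⌉ = 1112.
Scan path per layer = 3510 / 0.24 = 14625 mm.
Scan time per layer = 14625 / 1720, so 8.5029 s.
Per-layer time = 8.5029 + 10.9, so 19.4029 s.
Build time = 1112 × 19.4029 = 21576.0248 s = 5.99 hours.

5.99 hours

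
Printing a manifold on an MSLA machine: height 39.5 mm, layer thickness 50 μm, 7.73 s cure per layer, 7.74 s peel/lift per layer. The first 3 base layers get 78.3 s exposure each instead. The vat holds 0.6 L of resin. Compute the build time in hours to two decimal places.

Layers = ⌈39.5/0.05⌉ = 790.
Burn-in layers = 3 × (78.3 + 7.74) = 258.12 s.
Normal layers = 787 × (7.73 + 7.74), so 12174.89 s.
Sum: 258.12 + 12174.89 = 12433.01 s → 3.45 hours.

3.45 hours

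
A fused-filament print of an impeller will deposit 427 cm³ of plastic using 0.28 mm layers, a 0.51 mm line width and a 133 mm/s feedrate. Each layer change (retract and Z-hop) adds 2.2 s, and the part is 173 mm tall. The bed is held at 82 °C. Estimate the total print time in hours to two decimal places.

Extrusion cross-section = 0.28 × 0.51 = 0.1428 mm².
Toolpath length = 427 cm³ / 0.1428 mm² = 427000 / 0.1428 = 2990196.1 mm.
Print-move time = 2990196.1 / 133, so 22482.7 s.
Layer count = ceil(173 / 0.28) = 618.
Z-hop total: 618 × 2.2 → 1359.6 s.
Total = 22482.7 + 1359.6 = 23842.3 s = 6.62 hours.

6.62 hours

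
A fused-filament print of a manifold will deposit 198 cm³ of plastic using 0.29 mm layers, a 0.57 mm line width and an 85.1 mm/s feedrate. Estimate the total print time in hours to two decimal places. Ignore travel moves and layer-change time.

3.91 hours

Extrusion cross-section = 0.29 × 0.57, so 0.1653 mm².
Toolpath length = 198 cm³ / 0.1653 mm² = 198000 / 0.1653 = 1197822.1 mm.
Time extruding: 1197822.1 / 85.1 → 14075.5 s.
14075.5 s = 3.91 hours.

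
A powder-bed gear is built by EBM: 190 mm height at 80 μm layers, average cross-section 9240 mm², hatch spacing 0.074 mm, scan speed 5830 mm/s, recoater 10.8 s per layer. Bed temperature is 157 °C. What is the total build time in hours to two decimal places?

Layers = ⌈190/0.08⌉ = 2375.
Hatch length per layer: 9240 / 0.074 → 124864.9 mm.
Per-layer scan time = 124864.9 / 5830 = 21.4177 s.
Per-layer time = 21.4177 + 10.8, so 32.2177 s.
Total: 2375 × 32.2177 s = 76517.0375 s → 21.25 hours.

21.25 hours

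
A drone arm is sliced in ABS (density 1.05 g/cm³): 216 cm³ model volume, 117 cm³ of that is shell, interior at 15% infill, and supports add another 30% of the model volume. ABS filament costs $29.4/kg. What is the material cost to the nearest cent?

$6.07

Volume inside the shell = 216 − 117, so 99 cm³.
Infill deposited: 0.15 × 99 → 14.85 cm³.
Support = 0.30 × 216, so 64.8 cm³.
Total extruded = 117 + 14.85 + 64.8 = 196.65 cm³.
Mass: 196.65 × 1.05 → 206.4825 g.
At $29.4/kg: 206.4825/1000 × 29.4 = $6.07.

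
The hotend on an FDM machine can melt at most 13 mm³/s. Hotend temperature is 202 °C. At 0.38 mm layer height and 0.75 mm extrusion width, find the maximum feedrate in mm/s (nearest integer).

46 mm/s

Bead cross-section: 0.38 × 0.75 → 0.285 mm².
Max speed = 13 / 0.285 = 45.61 ≈ 46 mm/s.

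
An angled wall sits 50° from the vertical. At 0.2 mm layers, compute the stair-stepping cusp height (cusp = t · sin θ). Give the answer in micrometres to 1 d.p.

153.2 μm

h_c = t·sin θ = 0.2 × 0.7660 = 0.1532 mm (153.2 μm).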